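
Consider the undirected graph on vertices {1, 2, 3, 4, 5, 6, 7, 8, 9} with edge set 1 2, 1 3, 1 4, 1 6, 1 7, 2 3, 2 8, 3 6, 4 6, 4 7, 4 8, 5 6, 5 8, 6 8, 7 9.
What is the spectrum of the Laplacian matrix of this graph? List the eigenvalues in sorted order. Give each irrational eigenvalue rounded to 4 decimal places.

[0, 0.6318, 1.6669, 2.4850, 3.4108, 3.9137, 5.2695, 5.9451, 6.6772]

With the vertex order [1, 2, 3, 4, 5, 6, 7, 8, 9], the degrees are [5, 3, 3, 4, 2, 5, 3, 4, 1], giving D = diag(5, 3, 3, 4, 2, 5, 3, 4, 1) and L = D - A. The multiplicity of 0 as a Laplacian eigenvalue equals the number of connected components. The single zero eigenvalue shows the graph is connected. By the matrix-tree theorem the graph has (1/9) * product of the nonzero eigenvalues = 812 spanning trees.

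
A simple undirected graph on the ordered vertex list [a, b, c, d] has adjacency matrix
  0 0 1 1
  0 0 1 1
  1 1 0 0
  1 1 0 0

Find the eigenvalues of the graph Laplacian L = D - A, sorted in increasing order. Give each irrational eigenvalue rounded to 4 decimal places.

Each diagonal entry of L is the vertex degree and each off-diagonal entry is -1 where an edge is present, 0 otherwise; in the order [a, b, c, d] the diagonal is [2, 2, 2, 2]. Diagonalising L (or applying a numerical eigensolver to the 4x4 matrix) gives the spectrum above. The single zero eigenvalue shows the graph is connected. The eigenvalues sum to 8, which equals trace(L) = 2|E|. The largest eigenvalue, 4, is at most the vertex count 4.

[0, 2, 2, 4]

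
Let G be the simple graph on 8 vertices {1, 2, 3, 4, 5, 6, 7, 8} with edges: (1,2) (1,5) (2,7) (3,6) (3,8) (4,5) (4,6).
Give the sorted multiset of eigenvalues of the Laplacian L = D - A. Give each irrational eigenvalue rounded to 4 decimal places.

[0, 0.1522, 0.5858, 1.2346, 2, 2.7654, 3.4142, 3.8478]

With the vertex order [1, 2, 3, 4, 5, 6, 7, 8], the degrees are [2, 2, 2, 2, 2, 2, 1, 1], giving D = diag(2, 2, 2, 2, 2, 2, 1, 1) and L = D - A. Since every row of L sums to 0, the all-ones vector is in the kernel and 0 is an eigenvalue. By the matrix-tree theorem the graph has (1/8) * product of the nonzero eigenvalues = 1 spanning tree.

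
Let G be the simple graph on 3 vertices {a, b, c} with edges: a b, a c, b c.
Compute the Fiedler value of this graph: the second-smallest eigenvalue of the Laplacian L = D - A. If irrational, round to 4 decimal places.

Each diagonal entry of L is the vertex degree and each off-diagonal entry is -1 where an edge is present, 0 otherwise; in the order [a, b, c] the diagonal is [2, 2, 2]. The sorted Laplacian eigenvalues are [0, 3, 3]; the algebraic connectivity is the second entry, 3. The largest eigenvalue, 3, is at most the vertex count 3.

3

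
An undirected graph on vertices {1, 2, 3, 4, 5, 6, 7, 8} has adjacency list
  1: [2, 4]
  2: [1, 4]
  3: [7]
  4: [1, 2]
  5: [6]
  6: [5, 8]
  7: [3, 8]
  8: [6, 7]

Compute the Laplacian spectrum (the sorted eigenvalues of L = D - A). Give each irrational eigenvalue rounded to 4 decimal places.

With the vertex order [1, 2, 3, 4, 5, 6, 7, 8], the degrees are [2, 2, 1, 2, 1, 2, 2, 2], giving D = diag(2, 2, 1, 2, 1, 2, 2, 2) and L = D - A. Diagonalising L (or applying a numerical eigensolver to the 8x8 matrix) gives the spectrum above. The 2 zero eigenvalues correspond to the 2 connected components. There are 2 zeros in the spectrum, matching the 2 components.

[0, 0, 0.3820, 1.3820, 2.6180, 3, 3, 3.6180]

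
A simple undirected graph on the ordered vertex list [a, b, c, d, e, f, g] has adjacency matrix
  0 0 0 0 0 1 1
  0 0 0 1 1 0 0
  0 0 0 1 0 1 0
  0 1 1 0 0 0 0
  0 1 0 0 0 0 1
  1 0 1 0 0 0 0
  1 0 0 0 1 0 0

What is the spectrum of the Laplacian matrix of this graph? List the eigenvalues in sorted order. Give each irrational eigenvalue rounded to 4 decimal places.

[0, 0.7530, 0.7530, 2.4450, 2.4450, 3.8019, 3.8019]

Each diagonal entry of L is the vertex degree and each off-diagonal entry is -1 where an edge is present, 0 otherwise; in the order [a, b, c, d, e, f, g] the diagonal is [2, 2, 2, 2, 2, 2, 2]. L is symmetric positive semidefinite, so every eigenvalue is real and nonnegative. The single zero eigenvalue shows the graph is connected.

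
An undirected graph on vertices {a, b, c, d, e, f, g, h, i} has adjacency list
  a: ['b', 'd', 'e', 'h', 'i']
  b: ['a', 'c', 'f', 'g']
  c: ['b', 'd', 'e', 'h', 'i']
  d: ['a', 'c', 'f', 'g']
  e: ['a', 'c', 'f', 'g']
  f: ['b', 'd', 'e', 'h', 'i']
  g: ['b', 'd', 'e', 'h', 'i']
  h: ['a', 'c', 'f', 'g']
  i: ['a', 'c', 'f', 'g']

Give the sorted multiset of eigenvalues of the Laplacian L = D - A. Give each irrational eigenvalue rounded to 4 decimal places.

[0, 4, 4, 4, 4, 5, 5, 5, 9]

Reading degrees in the order [a, b, c, d, e, f, g, h, i] gives [5, 4, 5, 4, 4, 5, 5, 4, 4]; set D = diag(5, 4, 5, 4, 4, 5, 5, 4, 4) and form L = D - A. The multiplicity of 0 as a Laplacian eigenvalue equals the number of connected components. By the matrix-tree theorem the graph has (1/9) * product of the nonzero eigenvalues = 32000 spanning trees.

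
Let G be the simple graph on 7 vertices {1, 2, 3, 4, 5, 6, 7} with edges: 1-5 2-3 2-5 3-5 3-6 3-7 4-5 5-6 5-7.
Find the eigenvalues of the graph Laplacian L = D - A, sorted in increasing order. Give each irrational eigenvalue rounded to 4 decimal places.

[0, 1, 1, 2, 2, 5, 7]

With the vertex order [1, 2, 3, 4, 5, 6, 7], the degrees are [1, 2, 4, 1, 6, 2, 2], giving D = diag(1, 2, 4, 1, 6, 2, 2) and L = D - A. L is symmetric positive semidefinite, so every eigenvalue is real and nonnegative. The single zero eigenvalue shows the graph is connected. There is one zero in the spectrum, matching the 1 component. The largest eigenvalue, 7, is at most the vertex count 7.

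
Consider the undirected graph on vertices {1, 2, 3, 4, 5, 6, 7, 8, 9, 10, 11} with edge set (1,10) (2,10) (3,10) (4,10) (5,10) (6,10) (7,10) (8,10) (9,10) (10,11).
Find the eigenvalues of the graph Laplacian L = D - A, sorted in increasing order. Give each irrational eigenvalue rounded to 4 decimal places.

Each diagonal entry of L is the vertex degree and each off-diagonal entry is -1 where an edge is present, 0 otherwise; in the order [1, 2, 3, 4, 5, 6, 7, 8, 9, 10, 11] the diagonal is [1, 1, 1, 1, 1, 1, 1, 1, 1, 10, 1]. Diagonalising L (or applying a numerical eigensolver to the 11x11 matrix) gives the spectrum above. The single zero eigenvalue shows the graph is connected. By the matrix-tree theorem the graph has (1/11) * product of the nonzero eigenvalues = 1 spanning tree. The eigenvalues sum to 20, which equals trace(L) = 2|E|.

[0, 1, 1, 1, 1, 1, 1, 1, 1, 1, 11]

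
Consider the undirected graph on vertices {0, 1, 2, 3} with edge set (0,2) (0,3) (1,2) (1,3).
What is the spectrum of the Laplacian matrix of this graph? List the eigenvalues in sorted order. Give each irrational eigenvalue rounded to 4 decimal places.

Reading degrees in the order [0, 1, 2, 3] gives [2, 2, 2, 2]; set D = diag(2, 2, 2, 2) and form L = D - A. Diagonalising L (or applying a numerical eigensolver to the 4x4 matrix) gives the spectrum above. The single zero eigenvalue shows the graph is connected.

[0, 2, 2, 4]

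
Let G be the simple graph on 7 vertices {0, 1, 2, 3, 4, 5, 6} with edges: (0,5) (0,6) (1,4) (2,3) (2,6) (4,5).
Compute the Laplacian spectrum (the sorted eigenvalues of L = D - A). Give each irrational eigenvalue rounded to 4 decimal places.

With the vertex order [0, 1, 2, 3, 4, 5, 6], the degrees are [2, 1, 2, 1, 2, 2, 2], giving D = diag(2, 1, 2, 1, 2, 2, 2) and L = D - A. Diagonalising L (or applying a numerical eigensolver to the 7x7 matrix) gives the spectrum above. The single zero eigenvalue shows the graph is connected. There is one zero in the spectrum, matching the 1 component. The eigenvalues sum to 12, which equals trace(L) = 2|E|.

[0, 0.1981, 0.7530, 1.5550, 2.4450, 3.2470, 3.8019]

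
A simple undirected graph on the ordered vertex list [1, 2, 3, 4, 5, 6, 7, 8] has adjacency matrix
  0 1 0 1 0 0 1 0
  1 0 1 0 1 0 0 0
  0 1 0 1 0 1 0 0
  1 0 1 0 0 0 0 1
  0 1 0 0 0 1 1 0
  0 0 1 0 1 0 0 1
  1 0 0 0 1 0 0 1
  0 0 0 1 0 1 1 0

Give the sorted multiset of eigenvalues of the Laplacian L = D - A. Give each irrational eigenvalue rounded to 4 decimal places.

[0, 2, 2, 2, 4, 4, 4, 6]

Reading degrees in the order [1, 2, 3, 4, 5, 6, 7, 8] gives [3, 3, 3, 3, 3, 3, 3, 3]; set D = diag(3, 3, 3, 3, 3, 3, 3, 3) and form L = D - A. Diagonalising L (or applying a numerical eigensolver to the 8x8 matrix) gives the spectrum above. The largest eigenvalue, 6, is at most the vertex count 8.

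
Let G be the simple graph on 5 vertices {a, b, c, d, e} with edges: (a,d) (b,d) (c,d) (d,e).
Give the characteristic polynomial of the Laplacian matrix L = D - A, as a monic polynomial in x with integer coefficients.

x^5 - 8x^4 + 18x^3 - 16x^2 + 5x

Reading degrees in the order [a, b, c, d, e] gives [1, 1, 1, 4, 1]; set D = diag(1, 1, 1, 4, 1) and form L = D - A. Computing det(xI - L) by cofactor expansion (or equivalently via sum-over-permutations) gives x^5 - 8x^4 + 18x^3 - 16x^2 + 5x. Since p(0) = det(-L) = 0, x divides p(x). The eigenvalues sum to 8, which equals trace(L) = 2|E|. The largest eigenvalue, 5, is at most the vertex count 5.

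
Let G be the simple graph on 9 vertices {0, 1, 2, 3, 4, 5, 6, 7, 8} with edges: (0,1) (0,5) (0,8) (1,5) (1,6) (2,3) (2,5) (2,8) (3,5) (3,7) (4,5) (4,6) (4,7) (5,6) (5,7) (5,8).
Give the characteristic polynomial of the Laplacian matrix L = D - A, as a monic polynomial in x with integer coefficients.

With the vertex order [0, 1, 2, 3, 4, 5, 6, 7, 8], the degrees are [3, 3, 3, 3, 3, 8, 3, 3, 3], giving D = diag(3, 3, 3, 3, 3, 8, 3, 3, 3) and L = D - A. L has integer entries, so p(x) = det(xI - L) has integer coefficients. Expanding the determinant yields x^9 - 32x^8 + 428x^7 - 3136x^6 + 13786x^5 - 37232x^4 + 60276x^3 - 53424x^2 + 19845x. Since p(0) = det(-L) = 0, x divides p(x). By the matrix-tree theorem the graph has (1/9) * product of the nonzero eigenvalues = 2205 spanning trees.

x^9 - 32x^8 + 428x^7 - 3136x^6 + 13786x^5 - 37232x^4 + 60276x^3 - 53424x^2 + 19845x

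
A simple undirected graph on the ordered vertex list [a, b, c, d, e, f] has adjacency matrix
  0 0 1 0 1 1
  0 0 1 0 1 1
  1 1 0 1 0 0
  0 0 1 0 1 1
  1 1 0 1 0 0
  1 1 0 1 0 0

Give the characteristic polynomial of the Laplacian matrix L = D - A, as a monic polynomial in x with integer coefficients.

x^6 - 18x^5 + 126x^4 - 432x^3 + 729x^2 - 486x

Reading degrees in the order [a, b, c, d, e, f] gives [3, 3, 3, 3, 3, 3]; set D = diag(3, 3, 3, 3, 3, 3) and form L = D - A. L has integer entries, so p(x) = det(xI - L) has integer coefficients. Expanding the determinant yields x^6 - 18x^5 + 126x^4 - 432x^3 + 729x^2 - 486x. Since p(0) = det(-L) = 0, x divides p(x). By the matrix-tree theorem the graph has (1/6) * product of the nonzero eigenvalues = 81 spanning trees. The largest eigenvalue, 6, is at most the vertex count 6.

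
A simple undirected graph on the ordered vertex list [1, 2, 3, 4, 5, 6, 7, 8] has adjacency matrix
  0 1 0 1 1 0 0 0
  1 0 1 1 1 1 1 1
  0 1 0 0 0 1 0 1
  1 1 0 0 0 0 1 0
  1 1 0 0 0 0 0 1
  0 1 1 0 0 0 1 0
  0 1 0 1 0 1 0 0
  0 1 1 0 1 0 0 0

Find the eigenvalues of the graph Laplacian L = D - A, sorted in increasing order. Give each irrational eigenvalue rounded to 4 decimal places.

[0, 1.7530, 1.7530, 3.4450, 3.4450, 4.8019, 4.8019, 8]

Each diagonal entry of L is the vertex degree and each off-diagonal entry is -1 where an edge is present, 0 otherwise; in the order [1, 2, 3, 4, 5, 6, 7, 8] the diagonal is [3, 7, 3, 3, 3, 3, 3, 3]. The multiplicity of 0 as a Laplacian eigenvalue equals the number of connected components. The single zero eigenvalue shows the graph is connected. The largest eigenvalue, 8, is at most the vertex count 8. By the matrix-tree theorem the graph has (1/8) * product of the nonzero eigenvalues = 841 spanning trees.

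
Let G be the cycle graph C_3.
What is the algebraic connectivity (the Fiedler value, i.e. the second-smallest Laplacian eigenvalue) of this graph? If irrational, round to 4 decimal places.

The graph has 3 vertices and degree multiset [2, 2, 2]; D is the diagonal matrix of degrees and L = D - A. The sorted Laplacian eigenvalues are [0, 3, 3]; the algebraic connectivity is the second entry, 3.

3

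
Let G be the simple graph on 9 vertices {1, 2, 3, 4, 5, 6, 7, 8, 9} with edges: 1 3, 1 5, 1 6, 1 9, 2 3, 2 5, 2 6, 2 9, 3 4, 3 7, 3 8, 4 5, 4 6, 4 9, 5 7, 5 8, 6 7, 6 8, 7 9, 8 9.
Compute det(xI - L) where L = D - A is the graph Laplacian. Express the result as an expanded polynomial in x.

x^9 - 40x^8 + 690x^7 - 6720x^6 + 40485x^5 - 154704x^4 + 366560x^3 - 492800x^2 + 288000x

Each diagonal entry of L is the vertex degree and each off-diagonal entry is -1 where an edge is present, 0 otherwise; in the order [1, 2, 3, 4, 5, 6, 7, 8, 9] the diagonal is [4, 4, 5, 4, 5, 5, 4, 4, 5]. Computing det(xI - L) by cofactor expansion (or equivalently via sum-over-permutations) gives x^9 - 40x^8 + 690x^7 - 6720x^6 + 40485x^5 - 154704x^4 + 366560x^3 - 492800x^2 + 288000x. The coefficient of x^8 equals -trace(L) = -40, matching the sum of degrees. By the matrix-tree theorem the graph has (1/9) * product of the nonzero eigenvalues = 32000 spanning trees.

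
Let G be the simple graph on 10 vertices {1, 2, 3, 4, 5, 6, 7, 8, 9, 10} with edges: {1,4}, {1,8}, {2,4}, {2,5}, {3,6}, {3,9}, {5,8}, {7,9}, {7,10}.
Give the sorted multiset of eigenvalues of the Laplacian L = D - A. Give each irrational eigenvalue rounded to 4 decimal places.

Each diagonal entry of L is the vertex degree and each off-diagonal entry is -1 where an edge is present, 0 otherwise; in the order [1, 2, 3, 4, 5, 6, 7, 8, 9, 10] the diagonal is [2, 2, 2, 2, 2, 1, 2, 2, 2, 1]. L is symmetric positive semidefinite, so every eigenvalue is real and nonnegative. The 2 zero eigenvalues correspond to the 2 connected components. The largest eigenvalue, 3.6180, is at most the vertex count 10. There are 2 zeros in the spectrum, matching the 2 components.

[0, 0, 0.3820, 1.3820, 1.3820, 1.3820, 2.6180, 3.6180, 3.6180, 3.6180]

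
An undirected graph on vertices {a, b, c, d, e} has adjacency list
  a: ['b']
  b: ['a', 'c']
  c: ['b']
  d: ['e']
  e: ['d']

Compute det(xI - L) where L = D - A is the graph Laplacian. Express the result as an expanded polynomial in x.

Reading degrees in the order [a, b, c, d, e] gives [1, 2, 1, 1, 1]; set D = diag(1, 2, 1, 1, 1) and form L = D - A. L has integer entries, so p(x) = det(xI - L) has integer coefficients. Expanding the determinant yields x^5 - 6x^4 + 11x^3 - 6x^2. The constant term is 0 because L is singular (the all-ones vector lies in its kernel). There are 2 zeros in the spectrum, matching the 2 components.

x^5 - 6x^4 + 11x^3 - 6x^2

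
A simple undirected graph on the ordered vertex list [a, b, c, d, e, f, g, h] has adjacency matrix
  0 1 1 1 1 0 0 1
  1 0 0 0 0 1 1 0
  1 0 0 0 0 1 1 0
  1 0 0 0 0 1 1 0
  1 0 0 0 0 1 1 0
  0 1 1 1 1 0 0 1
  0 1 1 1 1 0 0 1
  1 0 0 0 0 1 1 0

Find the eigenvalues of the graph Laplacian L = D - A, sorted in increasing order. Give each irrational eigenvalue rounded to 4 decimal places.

[0, 3, 3, 3, 3, 5, 5, 8]

With the vertex order [a, b, c, d, e, f, g, h], the degrees are [5, 3, 3, 3, 3, 5, 5, 3], giving D = diag(5, 3, 3, 3, 3, 5, 5, 3) and L = D - A. Since every row of L sums to 0, the all-ones vector is in the kernel and 0 is an eigenvalue.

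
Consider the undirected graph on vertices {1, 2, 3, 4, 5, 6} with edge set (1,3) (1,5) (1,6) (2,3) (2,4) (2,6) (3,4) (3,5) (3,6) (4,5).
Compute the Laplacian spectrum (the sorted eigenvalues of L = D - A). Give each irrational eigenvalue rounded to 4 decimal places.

[0, 2.3820, 2.3820, 4.6180, 4.6180, 6]

With the vertex order [1, 2, 3, 4, 5, 6], the degrees are [3, 3, 5, 3, 3, 3], giving D = diag(3, 3, 5, 3, 3, 3) and L = D - A. Since every row of L sums to 0, the all-ones vector is in the kernel and 0 is an eigenvalue. The single zero eigenvalue shows the graph is connected. By the matrix-tree theorem the graph has (1/6) * product of the nonzero eigenvalues = 121 spanning trees.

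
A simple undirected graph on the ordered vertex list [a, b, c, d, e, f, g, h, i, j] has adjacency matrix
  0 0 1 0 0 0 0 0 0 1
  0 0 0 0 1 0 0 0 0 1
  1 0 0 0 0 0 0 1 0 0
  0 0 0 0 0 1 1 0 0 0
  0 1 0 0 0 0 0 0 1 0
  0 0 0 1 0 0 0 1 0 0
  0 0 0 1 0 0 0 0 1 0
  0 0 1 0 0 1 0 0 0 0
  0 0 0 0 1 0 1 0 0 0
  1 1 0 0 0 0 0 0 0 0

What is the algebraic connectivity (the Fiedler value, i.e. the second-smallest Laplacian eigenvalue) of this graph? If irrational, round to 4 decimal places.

Each diagonal entry of L is the vertex degree and each off-diagonal entry is -1 where an edge is present, 0 otherwise; in the order [a, b, c, d, e, f, g, h, i, j] the diagonal is [2, 2, 2, 2, 2, 2, 2, 2, 2, 2]. Computing the eigenvalues of L and sorting gives [0, 0.3820, 0.3820, 1.3820, 1.3820, 2.6180, 2.6180, 3.6180, 3.6180, 4]. The Fiedler value lambda_2 = 0.3820 is strictly positive, so the graph is connected. The largest eigenvalue, 4, is at most the vertex count 10. By the matrix-tree theorem the graph has (1/10) * product of the nonzero eigenvalues = 10 spanning trees.

0.3820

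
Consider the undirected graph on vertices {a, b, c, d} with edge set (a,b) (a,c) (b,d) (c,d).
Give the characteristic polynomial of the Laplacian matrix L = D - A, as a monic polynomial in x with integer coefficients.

x^4 - 8x^3 + 20x^2 - 16x

Reading degrees in the order [a, b, c, d] gives [2, 2, 2, 2]; set D = diag(2, 2, 2, 2) and form L = D - A. L has integer entries, so p(x) = det(xI - L) has integer coefficients. Expanding the determinant yields x^4 - 8x^3 + 20x^2 - 16x. The coefficient of x^3 equals -trace(L) = -8, matching the sum of degrees. The largest eigenvalue, 4, is at most the vertex count 4. The eigenvalues sum to 8, which equals trace(L) = 2|E|.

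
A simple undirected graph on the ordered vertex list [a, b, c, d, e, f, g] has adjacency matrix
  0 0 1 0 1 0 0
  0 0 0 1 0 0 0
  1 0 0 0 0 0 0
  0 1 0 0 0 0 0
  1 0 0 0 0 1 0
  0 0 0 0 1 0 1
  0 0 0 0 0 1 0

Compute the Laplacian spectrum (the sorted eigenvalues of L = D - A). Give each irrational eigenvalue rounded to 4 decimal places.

Each diagonal entry of L is the vertex degree and each off-diagonal entry is -1 where an edge is present, 0 otherwise; in the order [a, b, c, d, e, f, g] the diagonal is [2, 1, 1, 1, 2, 2, 1]. L is symmetric positive semidefinite, so every eigenvalue is real and nonnegative. The 2 zero eigenvalues correspond to the 2 connected components. There are 2 zeros in the spectrum, matching the 2 components.

[0, 0, 0.3820, 1.3820, 2, 2.6180, 3.6180]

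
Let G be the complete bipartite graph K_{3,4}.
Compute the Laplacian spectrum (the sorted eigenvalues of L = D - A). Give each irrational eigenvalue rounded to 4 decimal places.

[0, 3, 3, 3, 4, 4, 7]

The graph has 7 vertices and degree multiset [4, 4, 4, 3, 3, 3, 3]; D is the diagonal matrix of degrees and L = D - A. Diagonalising L (or applying a numerical eigensolver to the 7x7 matrix) gives the spectrum above. The single zero eigenvalue shows the graph is connected.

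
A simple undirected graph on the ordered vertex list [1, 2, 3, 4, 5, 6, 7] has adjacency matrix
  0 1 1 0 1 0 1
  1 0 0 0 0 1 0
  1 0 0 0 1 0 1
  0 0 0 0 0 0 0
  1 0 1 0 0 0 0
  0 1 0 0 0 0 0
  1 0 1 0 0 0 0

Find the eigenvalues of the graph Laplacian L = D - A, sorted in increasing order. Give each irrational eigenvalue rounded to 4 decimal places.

[0, 0, 0.4859, 2, 2.4280, 4, 5.0861]

Each diagonal entry of L is the vertex degree and each off-diagonal entry is -1 where an edge is present, 0 otherwise; in the order [1, 2, 3, 4, 5, 6, 7] the diagonal is [4, 2, 3, 0, 2, 1, 2]. Diagonalising L (or applying a numerical eigensolver to the 7x7 matrix) gives the spectrum above. The 2 zero eigenvalues correspond to the 2 connected components. The largest eigenvalue, 5.0861, is at most the vertex count 7. The eigenvalues sum to 14, which equals trace(L) = 2|E|.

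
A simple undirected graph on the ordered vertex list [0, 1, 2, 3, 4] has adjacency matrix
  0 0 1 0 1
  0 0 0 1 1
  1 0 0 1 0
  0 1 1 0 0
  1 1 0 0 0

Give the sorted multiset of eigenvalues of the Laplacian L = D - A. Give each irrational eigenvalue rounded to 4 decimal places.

Each diagonal entry of L is the vertex degree and each off-diagonal entry is -1 where an edge is present, 0 otherwise; in the order [0, 1, 2, 3, 4] the diagonal is [2, 2, 2, 2, 2]. The multiplicity of 0 as a Laplacian eigenvalue equals the number of connected components. There is one zero in the spectrum, matching the 1 component.

[0, 1.3820, 1.3820, 3.6180, 3.6180]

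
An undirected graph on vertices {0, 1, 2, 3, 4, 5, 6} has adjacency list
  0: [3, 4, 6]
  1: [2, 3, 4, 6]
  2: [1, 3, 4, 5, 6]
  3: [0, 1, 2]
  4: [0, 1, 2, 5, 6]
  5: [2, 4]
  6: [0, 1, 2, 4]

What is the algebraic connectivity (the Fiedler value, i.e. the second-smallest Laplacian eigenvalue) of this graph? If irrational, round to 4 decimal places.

1.8013

With the vertex order [0, 1, 2, 3, 4, 5, 6], the degrees are [3, 4, 5, 3, 5, 2, 4], giving D = diag(3, 4, 5, 3, 5, 2, 4) and L = D - A. The smallest Laplacian eigenvalue is always 0. The next one, lambda_2 = 1.8013, measures how hard the graph is to disconnect: larger values mean better connectivity.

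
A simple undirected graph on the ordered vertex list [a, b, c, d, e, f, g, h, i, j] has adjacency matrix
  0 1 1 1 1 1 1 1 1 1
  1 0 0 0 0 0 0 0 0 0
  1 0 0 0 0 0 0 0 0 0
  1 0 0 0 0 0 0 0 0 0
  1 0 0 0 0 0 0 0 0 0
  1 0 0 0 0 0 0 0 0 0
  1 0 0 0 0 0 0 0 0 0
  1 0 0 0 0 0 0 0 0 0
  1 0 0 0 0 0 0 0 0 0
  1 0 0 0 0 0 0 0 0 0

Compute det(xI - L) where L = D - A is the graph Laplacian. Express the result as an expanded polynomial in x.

Each diagonal entry of L is the vertex degree and each off-diagonal entry is -1 where an edge is present, 0 otherwise; in the order [a, b, c, d, e, f, g, h, i, j] the diagonal is [9, 1, 1, 1, 1, 1, 1, 1, 1, 1]. L has integer entries, so p(x) = det(xI - L) has integer coefficients. Expanding the determinant yields x^10 - 18x^9 + 108x^8 - 336x^7 + 630x^6 - 756x^5 + 588x^4 - 288x^3 + 81x^2 - 10x. Since p(0) = det(-L) = 0, x divides p(x). There is one zero in the spectrum, matching the 1 component. By the matrix-tree theorem the graph has (1/10) * product of the nonzero eigenvalues = 1 spanning tree.

x^10 - 18x^9 + 108x^8 - 336x^7 + 630x^6 - 756x^5 + 588x^4 - 288x^3 + 81x^2 - 10x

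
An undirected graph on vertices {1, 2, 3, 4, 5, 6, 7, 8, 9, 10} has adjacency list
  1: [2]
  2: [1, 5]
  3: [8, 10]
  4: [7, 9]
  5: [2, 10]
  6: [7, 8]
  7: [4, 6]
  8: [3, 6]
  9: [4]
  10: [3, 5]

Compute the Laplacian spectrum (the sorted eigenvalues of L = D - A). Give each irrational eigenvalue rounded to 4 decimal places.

[0, 0.0979, 0.3820, 0.8244, 1.3820, 2, 2.6180, 3.1756, 3.6180, 3.9021]

Each diagonal entry of L is the vertex degree and each off-diagonal entry is -1 where an edge is present, 0 otherwise; in the order [1, 2, 3, 4, 5, 6, 7, 8, 9, 10] the diagonal is [1, 2, 2, 2, 2, 2, 2, 2, 1, 2]. Diagonalising L (or applying a numerical eigensolver to the 10x10 matrix) gives the spectrum above. By the matrix-tree theorem the graph has (1/10) * product of the nonzero eigenvalues = 1 spanning tree.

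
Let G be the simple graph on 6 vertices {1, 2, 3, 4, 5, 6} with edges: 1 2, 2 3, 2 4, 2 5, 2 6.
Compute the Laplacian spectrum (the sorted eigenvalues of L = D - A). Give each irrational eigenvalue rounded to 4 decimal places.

[0, 1, 1, 1, 1, 6]

Each diagonal entry of L is the vertex degree and each off-diagonal entry is -1 where an edge is present, 0 otherwise; in the order [1, 2, 3, 4, 5, 6] the diagonal is [1, 5, 1, 1, 1, 1]. L is symmetric positive semidefinite, so every eigenvalue is real and nonnegative. The single zero eigenvalue shows the graph is connected. The eigenvalues sum to 10, which equals trace(L) = 2|E|.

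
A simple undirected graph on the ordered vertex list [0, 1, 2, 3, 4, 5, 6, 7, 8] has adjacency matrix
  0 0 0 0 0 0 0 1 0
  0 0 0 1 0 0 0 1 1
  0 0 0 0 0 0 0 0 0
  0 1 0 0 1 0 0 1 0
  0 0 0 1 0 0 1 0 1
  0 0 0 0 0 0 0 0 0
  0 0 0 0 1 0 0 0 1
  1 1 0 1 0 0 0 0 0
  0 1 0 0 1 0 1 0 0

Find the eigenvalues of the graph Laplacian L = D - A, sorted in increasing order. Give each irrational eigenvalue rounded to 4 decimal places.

[0, 0, 0, 0.5858, 1.5858, 3, 3.4142, 4.4142, 5]

Reading degrees in the order [0, 1, 2, 3, 4, 5, 6, 7, 8] gives [1, 3, 0, 3, 3, 0, 2, 3, 3]; set D = diag(1, 3, 0, 3, 3, 0, 2, 3, 3) and form L = D - A. The multiplicity of 0 as a Laplacian eigenvalue equals the number of connected components. The 3 zero eigenvalues correspond to the 3 connected components. The largest eigenvalue, 5, is at most the vertex count 9.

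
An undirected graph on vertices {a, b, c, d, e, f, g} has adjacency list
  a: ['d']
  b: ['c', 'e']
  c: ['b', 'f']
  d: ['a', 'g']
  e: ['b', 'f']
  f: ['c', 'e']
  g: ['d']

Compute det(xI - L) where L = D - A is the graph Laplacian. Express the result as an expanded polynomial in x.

x^7 - 12x^6 + 55x^5 - 120x^4 + 124x^3 - 48x^2

Each diagonal entry of L is the vertex degree and each off-diagonal entry is -1 where an edge is present, 0 otherwise; in the order [a, b, c, d, e, f, g] the diagonal is [1, 2, 2, 2, 2, 2, 1]. The eigenvalues of L are [0, 0, 1, 2, 2, 3, 4]; the characteristic polynomial is the product of (x - lambda_i), which multiplies out to x^7 - 12x^6 + 55x^5 - 120x^4 + 124x^3 - 48x^2. The coefficient of x^6 equals -trace(L) = -12, matching the sum of degrees. There are 2 zeros in the spectrum, matching the 2 components. The largest eigenvalue, 4, is at most the vertex count 7.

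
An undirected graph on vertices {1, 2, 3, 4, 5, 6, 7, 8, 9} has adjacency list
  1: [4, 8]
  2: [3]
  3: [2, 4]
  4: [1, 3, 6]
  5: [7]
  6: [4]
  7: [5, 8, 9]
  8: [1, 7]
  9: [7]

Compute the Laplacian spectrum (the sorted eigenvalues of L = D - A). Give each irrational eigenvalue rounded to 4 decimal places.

[0, 0.1538, 0.5764, 1, 1, 2.1128, 2.6757, 4.0748, 4.4065]

With the vertex order [1, 2, 3, 4, 5, 6, 7, 8, 9], the degrees are [2, 1, 2, 3, 1, 1, 3, 2, 1], giving D = diag(2, 1, 2, 3, 1, 1, 3, 2, 1) and L = D - A. Since every row of L sums to 0, the all-ones vector is in the kernel and 0 is an eigenvalue. The single zero eigenvalue shows the graph is connected. The largest eigenvalue, 4.4065, is at most the vertex count 9.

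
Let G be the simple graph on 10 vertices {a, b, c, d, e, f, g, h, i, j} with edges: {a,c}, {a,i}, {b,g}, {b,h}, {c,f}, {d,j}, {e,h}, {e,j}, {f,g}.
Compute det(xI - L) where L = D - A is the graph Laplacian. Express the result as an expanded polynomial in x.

x^10 - 18x^9 + 136x^8 - 560x^7 + 1365x^6 - 2002x^5 + 1716x^4 - 792x^3 + 165x^2 - 10x

With the vertex order [a, b, c, d, e, f, g, h, i, j], the degrees are [2, 2, 2, 1, 2, 2, 2, 2, 1, 2], giving D = diag(2, 2, 2, 1, 2, 2, 2, 2, 1, 2) and L = D - A. L has integer entries, so p(x) = det(xI - L) has integer coefficients. Expanding the determinant yields x^10 - 18x^9 + 136x^8 - 560x^7 + 1365x^6 - 2002x^5 + 1716x^4 - 792x^3 + 165x^2 - 10x. The coefficient of x^9 equals -trace(L) = -18, matching the sum of degrees. The eigenvalues sum to 18, which equals trace(L) = 2|E|.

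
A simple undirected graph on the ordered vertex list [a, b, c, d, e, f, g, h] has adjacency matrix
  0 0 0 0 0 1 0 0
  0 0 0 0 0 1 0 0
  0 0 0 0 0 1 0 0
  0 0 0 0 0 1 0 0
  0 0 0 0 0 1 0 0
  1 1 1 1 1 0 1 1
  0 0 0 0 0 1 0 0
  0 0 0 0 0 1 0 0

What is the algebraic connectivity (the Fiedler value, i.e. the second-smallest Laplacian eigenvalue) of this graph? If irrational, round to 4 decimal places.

1

Reading degrees in the order [a, b, c, d, e, f, g, h] gives [1, 1, 1, 1, 1, 7, 1, 1]; set D = diag(1, 1, 1, 1, 1, 7, 1, 1) and form L = D - A. The sorted Laplacian eigenvalues are [0, 1, 1, 1, 1, 1, 1, 8]; the algebraic connectivity is the second entry, 1. The largest eigenvalue, 8, is at most the vertex count 8. There is one zero in the spectrum, matching the 1 component.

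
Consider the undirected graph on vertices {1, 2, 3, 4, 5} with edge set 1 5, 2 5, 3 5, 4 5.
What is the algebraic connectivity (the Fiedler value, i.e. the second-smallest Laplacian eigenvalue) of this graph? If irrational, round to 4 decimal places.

1

Each diagonal entry of L is the vertex degree and each off-diagonal entry is -1 where an edge is present, 0 otherwise; in the order [1, 2, 3, 4, 5] the diagonal is [1, 1, 1, 1, 4]. The smallest Laplacian eigenvalue is always 0. The next one, lambda_2 = 1, measures how hard the graph is to disconnect: larger values mean better connectivity. By the matrix-tree theorem the graph has (1/5) * product of the nonzero eigenvalues = 1 spanning tree.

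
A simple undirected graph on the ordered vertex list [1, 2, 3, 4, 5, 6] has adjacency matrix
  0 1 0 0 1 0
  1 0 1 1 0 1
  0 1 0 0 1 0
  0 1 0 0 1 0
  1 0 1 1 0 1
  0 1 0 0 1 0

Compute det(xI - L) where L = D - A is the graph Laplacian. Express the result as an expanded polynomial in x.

Reading degrees in the order [1, 2, 3, 4, 5, 6] gives [2, 4, 2, 2, 4, 2]; set D = diag(2, 4, 2, 2, 4, 2) and form L = D - A. L has integer entries, so p(x) = det(xI - L) has integer coefficients. Expanding the determinant yields x^6 - 16x^5 + 96x^4 - 272x^3 + 368x^2 - 192x. The coefficient of x^5 equals -trace(L) = -16, matching the sum of degrees.

x^6 - 16x^5 + 96x^4 - 272x^3 + 368x^2 - 192x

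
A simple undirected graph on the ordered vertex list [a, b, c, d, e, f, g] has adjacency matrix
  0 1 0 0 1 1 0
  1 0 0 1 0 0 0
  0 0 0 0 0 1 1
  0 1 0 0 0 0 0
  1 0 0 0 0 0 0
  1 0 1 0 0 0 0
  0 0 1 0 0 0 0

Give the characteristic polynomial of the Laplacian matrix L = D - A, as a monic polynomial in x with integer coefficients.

With the vertex order [a, b, c, d, e, f, g], the degrees are [3, 2, 2, 1, 1, 2, 1], giving D = diag(3, 2, 2, 1, 1, 2, 1) and L = D - A. L has integer entries, so p(x) = det(xI - L) has integer coefficients. Expanding the determinant yields x^7 - 12x^6 + 54x^5 - 114x^4 + 115x^3 - 50x^2 + 7x. The constant term is 0 because L is singular (the all-ones vector lies in its kernel). There is one zero in the spectrum, matching the 1 component.

x^7 - 12x^6 + 54x^5 - 114x^4 + 115x^3 - 50x^2 + 7x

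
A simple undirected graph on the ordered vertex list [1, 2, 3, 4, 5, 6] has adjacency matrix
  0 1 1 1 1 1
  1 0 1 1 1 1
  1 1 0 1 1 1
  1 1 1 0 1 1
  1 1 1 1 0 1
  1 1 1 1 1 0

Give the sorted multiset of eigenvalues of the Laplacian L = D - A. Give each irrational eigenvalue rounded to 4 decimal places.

With the vertex order [1, 2, 3, 4, 5, 6], the degrees are [5, 5, 5, 5, 5, 5], giving D = diag(5, 5, 5, 5, 5, 5) and L = D - A. The multiplicity of 0 as a Laplacian eigenvalue equals the number of connected components. The single zero eigenvalue shows the graph is connected. The eigenvalues sum to 30, which equals trace(L) = 2|E|.

[0, 6, 6, 6, 6, 6]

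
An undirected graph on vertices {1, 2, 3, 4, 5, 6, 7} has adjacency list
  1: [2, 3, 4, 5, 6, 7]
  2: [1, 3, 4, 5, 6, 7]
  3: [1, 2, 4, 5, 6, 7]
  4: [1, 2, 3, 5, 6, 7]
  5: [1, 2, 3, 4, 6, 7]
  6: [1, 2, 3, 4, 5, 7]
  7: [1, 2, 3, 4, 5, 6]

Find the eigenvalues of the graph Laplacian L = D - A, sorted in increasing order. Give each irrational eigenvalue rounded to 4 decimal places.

Reading degrees in the order [1, 2, 3, 4, 5, 6, 7] gives [6, 6, 6, 6, 6, 6, 6]; set D = diag(6, 6, 6, 6, 6, 6, 6) and form L = D - A. Diagonalising L (or applying a numerical eigensolver to the 7x7 matrix) gives the spectrum above. The largest eigenvalue, 7, is at most the vertex count 7. By the matrix-tree theorem the graph has (1/7) * product of the nonzero eigenvalues = 16807 spanning trees.

[0, 7, 7, 7, 7, 7, 7]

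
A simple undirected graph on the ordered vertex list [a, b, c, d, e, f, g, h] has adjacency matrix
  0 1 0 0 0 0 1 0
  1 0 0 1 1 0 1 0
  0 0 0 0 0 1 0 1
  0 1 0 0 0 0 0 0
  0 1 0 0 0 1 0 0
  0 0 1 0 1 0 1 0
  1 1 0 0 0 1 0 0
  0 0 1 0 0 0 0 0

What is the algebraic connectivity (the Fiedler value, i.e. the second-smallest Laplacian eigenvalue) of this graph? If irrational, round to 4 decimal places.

With the vertex order [a, b, c, d, e, f, g, h], the degrees are [2, 4, 2, 1, 2, 3, 3, 1], giving D = diag(2, 4, 2, 1, 2, 3, 3, 1) and L = D - A. The smallest Laplacian eigenvalue is always 0. The next one, lambda_2 = 0.3432, measures how hard the graph is to disconnect: larger values mean better connectivity. The eigenvalues sum to 18, which equals trace(L) = 2|E|.

0.3432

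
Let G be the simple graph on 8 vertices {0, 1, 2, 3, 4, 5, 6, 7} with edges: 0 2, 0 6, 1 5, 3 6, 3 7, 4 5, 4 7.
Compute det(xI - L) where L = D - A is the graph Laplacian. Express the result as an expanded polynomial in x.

x^8 - 14x^7 + 78x^6 - 220x^5 + 330x^4 - 252x^3 + 84x^2 - 8x

Reading degrees in the order [0, 1, 2, 3, 4, 5, 6, 7] gives [2, 1, 1, 2, 2, 2, 2, 2]; set D = diag(2, 1, 1, 2, 2, 2, 2, 2) and form L = D - A. Computing det(xI - L) by cofactor expansion (or equivalently via sum-over-permutations) gives x^8 - 14x^7 + 78x^6 - 220x^5 + 330x^4 - 252x^3 + 84x^2 - 8x. The constant term is 0 because L is singular (the all-ones vector lies in its kernel). The largest eigenvalue, 3.8478, is at most the vertex count 8.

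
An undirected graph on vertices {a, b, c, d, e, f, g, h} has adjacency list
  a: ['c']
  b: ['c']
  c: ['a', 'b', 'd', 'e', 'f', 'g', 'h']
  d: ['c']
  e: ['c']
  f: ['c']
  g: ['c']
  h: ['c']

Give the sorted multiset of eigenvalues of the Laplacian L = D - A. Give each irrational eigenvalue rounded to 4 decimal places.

[0, 1, 1, 1, 1, 1, 1, 8]

Each diagonal entry of L is the vertex degree and each off-diagonal entry is -1 where an edge is present, 0 otherwise; in the order [a, b, c, d, e, f, g, h] the diagonal is [1, 1, 7, 1, 1, 1, 1, 1]. L is symmetric positive semidefinite, so every eigenvalue is real and nonnegative.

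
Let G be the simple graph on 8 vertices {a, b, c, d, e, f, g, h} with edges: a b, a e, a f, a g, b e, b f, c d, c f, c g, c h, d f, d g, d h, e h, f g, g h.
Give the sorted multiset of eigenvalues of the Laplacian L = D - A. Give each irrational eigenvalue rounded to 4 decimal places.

Each diagonal entry of L is the vertex degree and each off-diagonal entry is -1 where an edge is present, 0 otherwise; in the order [a, b, c, d, e, f, g, h] the diagonal is [4, 3, 4, 4, 3, 5, 5, 4]. Since every row of L sums to 0, the all-ones vector is in the kernel and 0 is an eigenvalue. There is one zero in the spectrum, matching the 1 component. By the matrix-tree theorem the graph has (1/8) * product of the nonzero eigenvalues = 2930 spanning trees.

[0, 1.6734, 3.0937, 4.2758, 5, 5.2365, 6.2653, 6.4553]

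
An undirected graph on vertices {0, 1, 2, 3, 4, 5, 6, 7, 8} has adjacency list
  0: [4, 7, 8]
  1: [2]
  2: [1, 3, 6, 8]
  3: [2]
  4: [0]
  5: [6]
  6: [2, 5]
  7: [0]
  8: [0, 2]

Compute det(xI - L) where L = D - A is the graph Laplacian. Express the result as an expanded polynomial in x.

x^9 - 16x^8 + 101x^7 - 326x^6 + 586x^5 - 598x^4 + 335x^3 - 92x^2 + 9x

Each diagonal entry of L is the vertex degree and each off-diagonal entry is -1 where an edge is present, 0 otherwise; in the order [0, 1, 2, 3, 4, 5, 6, 7, 8] the diagonal is [3, 1, 4, 1, 1, 1, 2, 1, 2]. L has integer entries, so p(x) = det(xI - L) has integer coefficients. Expanding the determinant yields x^9 - 16x^8 + 101x^7 - 326x^6 + 586x^5 - 598x^4 + 335x^3 - 92x^2 + 9x. The constant term is 0 because L is singular (the all-ones vector lies in its kernel).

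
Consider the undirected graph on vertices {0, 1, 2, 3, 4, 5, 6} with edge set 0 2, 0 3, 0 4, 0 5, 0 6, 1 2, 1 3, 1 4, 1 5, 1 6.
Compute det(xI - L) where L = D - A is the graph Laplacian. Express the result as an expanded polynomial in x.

x^7 - 20x^6 + 155x^5 - 600x^4 + 1240x^3 - 1312x^2 + 560x

Reading degrees in the order [0, 1, 2, 3, 4, 5, 6] gives [5, 5, 2, 2, 2, 2, 2]; set D = diag(5, 5, 2, 2, 2, 2, 2) and form L = D - A. Computing det(xI - L) by cofactor expansion (or equivalently via sum-over-permutations) gives x^7 - 20x^6 + 155x^5 - 600x^4 + 1240x^3 - 1312x^2 + 560x. The constant term is 0 because L is singular (the all-ones vector lies in its kernel). By the matrix-tree theorem the graph has (1/7) * product of the nonzero eigenvalues = 80 spanning trees.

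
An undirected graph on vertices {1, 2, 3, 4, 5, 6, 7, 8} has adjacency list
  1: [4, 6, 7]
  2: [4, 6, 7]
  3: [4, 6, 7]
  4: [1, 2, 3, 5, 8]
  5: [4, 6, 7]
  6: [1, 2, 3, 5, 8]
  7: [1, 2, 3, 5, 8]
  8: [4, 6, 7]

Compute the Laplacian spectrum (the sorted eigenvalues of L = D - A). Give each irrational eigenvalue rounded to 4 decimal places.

[0, 3, 3, 3, 3, 5, 5, 8]

Each diagonal entry of L is the vertex degree and each off-diagonal entry is -1 where an edge is present, 0 otherwise; in the order [1, 2, 3, 4, 5, 6, 7, 8] the diagonal is [3, 3, 3, 5, 3, 5, 5, 3]. The multiplicity of 0 as a Laplacian eigenvalue equals the number of connected components. By the matrix-tree theorem the graph has (1/8) * product of the nonzero eigenvalues = 2025 spanning trees.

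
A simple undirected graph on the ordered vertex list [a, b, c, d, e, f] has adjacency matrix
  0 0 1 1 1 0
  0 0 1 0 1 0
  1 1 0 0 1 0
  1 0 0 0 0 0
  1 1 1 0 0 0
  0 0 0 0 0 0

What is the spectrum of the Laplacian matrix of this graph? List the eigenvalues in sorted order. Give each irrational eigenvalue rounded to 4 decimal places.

[0, 0, 0.8299, 2.6889, 4, 4.4812]

Each diagonal entry of L is the vertex degree and each off-diagonal entry is -1 where an edge is present, 0 otherwise; in the order [a, b, c, d, e, f] the diagonal is [3, 2, 3, 1, 3, 0]. L is symmetric positive semidefinite, so every eigenvalue is real and nonnegative. The 2 zero eigenvalues correspond to the 2 connected components. The eigenvalues sum to 12, which equals trace(L) = 2|E|. The largest eigenvalue, 4.4812, is at most the vertex count 6.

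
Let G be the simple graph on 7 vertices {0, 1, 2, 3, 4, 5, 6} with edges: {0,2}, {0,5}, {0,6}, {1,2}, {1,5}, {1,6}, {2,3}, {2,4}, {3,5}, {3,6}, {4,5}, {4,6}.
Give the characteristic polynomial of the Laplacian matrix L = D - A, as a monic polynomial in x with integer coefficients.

x^7 - 24x^6 + 234x^5 - 1192x^4 + 3357x^3 - 4968x^2 + 3024x

With the vertex order [0, 1, 2, 3, 4, 5, 6], the degrees are [3, 3, 4, 3, 3, 4, 4], giving D = diag(3, 3, 4, 3, 3, 4, 4) and L = D - A. The eigenvalues of L are [0, 3, 3, 3, 4, 4, 7]; the characteristic polynomial is the product of (x - lambda_i), which multiplies out to x^7 - 24x^6 + 234x^5 - 1192x^4 + 3357x^3 - 4968x^2 + 3024x. The constant term is 0 because L is singular (the all-ones vector lies in its kernel). The eigenvalues sum to 24, which equals trace(L) = 2|E|.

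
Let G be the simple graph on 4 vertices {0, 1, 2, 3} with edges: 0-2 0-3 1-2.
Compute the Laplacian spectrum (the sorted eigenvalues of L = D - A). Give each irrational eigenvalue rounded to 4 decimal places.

[0, 0.5858, 2, 3.4142]

Each diagonal entry of L is the vertex degree and each off-diagonal entry is -1 where an edge is present, 0 otherwise; in the order [0, 1, 2, 3] the diagonal is [2, 1, 2, 1]. The multiplicity of 0 as a Laplacian eigenvalue equals the number of connected components. By the matrix-tree theorem the graph has (1/4) * product of the nonzero eigenvalues = 1 spanning tree. The largest eigenvalue, 3.4142, is at most the vertex count 4.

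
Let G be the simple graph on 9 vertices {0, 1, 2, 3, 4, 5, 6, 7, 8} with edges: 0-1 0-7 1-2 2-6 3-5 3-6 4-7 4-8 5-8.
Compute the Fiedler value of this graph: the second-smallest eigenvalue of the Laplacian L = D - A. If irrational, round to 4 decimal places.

Reading degrees in the order [0, 1, 2, 3, 4, 5, 6, 7, 8] gives [2, 2, 2, 2, 2, 2, 2, 2, 2]; set D = diag(2, 2, 2, 2, 2, 2, 2, 2, 2) and form L = D - A. Computing the eigenvalues of L and sorting gives [0, 0.4679, 0.4679, 1.6527, 1.6527, 3, 3, 3.8794, 3.8794]. The Fiedler value lambda_2 = 0.4679 is strictly positive, so the graph is connected. The eigenvalues sum to 18, which equals trace(L) = 2|E|. By the matrix-tree theorem the graph has (1/9) * product of the nonzero eigenvalues = 9 spanning trees.

0.4679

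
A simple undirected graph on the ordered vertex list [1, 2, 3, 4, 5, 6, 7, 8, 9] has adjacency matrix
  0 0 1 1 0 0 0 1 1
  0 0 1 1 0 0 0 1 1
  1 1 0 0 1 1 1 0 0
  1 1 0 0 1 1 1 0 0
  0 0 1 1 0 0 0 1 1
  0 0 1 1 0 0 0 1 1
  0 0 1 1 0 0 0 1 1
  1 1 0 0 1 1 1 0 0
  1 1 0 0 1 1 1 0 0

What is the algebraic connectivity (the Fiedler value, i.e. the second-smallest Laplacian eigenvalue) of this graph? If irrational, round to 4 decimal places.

4

Each diagonal entry of L is the vertex degree and each off-diagonal entry is -1 where an edge is present, 0 otherwise; in the order [1, 2, 3, 4, 5, 6, 7, 8, 9] the diagonal is [4, 4, 5, 5, 4, 4, 4, 5, 5]. Computing the eigenvalues of L and sorting gives [0, 4, 4, 4, 4, 5, 5, 5, 9]. The Fiedler value lambda_2 = 4 is strictly positive, so the graph is connected. By the matrix-tree theorem the graph has (1/9) * product of the nonzero eigenvalues = 32000 spanning trees. The eigenvalues sum to 40, which equals trace(L) = 2|E|.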